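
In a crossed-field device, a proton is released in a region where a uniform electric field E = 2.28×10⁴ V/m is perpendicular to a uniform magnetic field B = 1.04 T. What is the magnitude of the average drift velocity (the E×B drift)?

The steady drift has the magnetic force balancing the electric force, so v_d = E/B.
v_d = 2.28×10⁴/1.04 = 2.19×10⁴ m/s.

v_d ≈ 2.19×10⁴ m/s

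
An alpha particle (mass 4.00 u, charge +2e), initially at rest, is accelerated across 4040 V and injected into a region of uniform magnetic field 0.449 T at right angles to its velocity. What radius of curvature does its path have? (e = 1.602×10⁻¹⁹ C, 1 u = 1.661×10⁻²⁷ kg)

r ≈ 0.0288 m

Acceleration: |q|V = ½mv² ⇒ v = √(2|q|V/m) = √(2·3.204×10⁻¹⁹·4040/6.644×10⁻²⁷) ≈ 6.242×10⁵ m/s.
In the field: r = mv/(|q|B) = (6.644×10⁻²⁷)(6.242×10⁵)/((3.204×10⁻¹⁹)(0.449)) ≈ 0.0288 m.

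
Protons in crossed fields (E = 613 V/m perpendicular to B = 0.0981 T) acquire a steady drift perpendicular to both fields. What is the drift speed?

The steady drift has the magnetic force balancing the electric force, so v_d = E/B.
v_d = 613/0.0981 = 6250 m/s.

v_d ≈ 6250 m/s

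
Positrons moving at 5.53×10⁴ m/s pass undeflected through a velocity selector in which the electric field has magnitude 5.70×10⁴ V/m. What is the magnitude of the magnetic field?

Balance of forces in the selector: qE = qvB ⇒ B = E/v.
B = 5.70×10⁴/5.53×10⁴ = 1.03 T.

B = 1.03 T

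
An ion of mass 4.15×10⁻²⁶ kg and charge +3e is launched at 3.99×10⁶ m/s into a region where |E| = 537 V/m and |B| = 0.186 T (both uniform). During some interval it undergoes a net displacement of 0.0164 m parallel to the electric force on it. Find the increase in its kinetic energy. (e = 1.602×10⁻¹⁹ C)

The magnetic force is always ⟂ v and does no work; only the electric force changes KE.
ΔKE = F_E · d = |q|E d = (4.806×10⁻¹⁹)(537)(0.0164) ≈ 4.23×10⁻¹⁸ J.

ΔKE ≈ 4.23×10⁻¹⁸ J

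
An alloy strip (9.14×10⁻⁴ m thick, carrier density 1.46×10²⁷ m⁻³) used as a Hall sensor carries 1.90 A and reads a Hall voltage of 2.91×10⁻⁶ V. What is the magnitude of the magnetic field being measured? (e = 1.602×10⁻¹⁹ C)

B ≈ 0.327 T

From V_H = IB/(n e t), B = V_H n e t / I.
B = (2.91×10⁻⁶)(1.46×10²⁷)(1.602×10⁻¹⁹)(9.14×10⁻⁴)/1.90 ≈ 0.327 T.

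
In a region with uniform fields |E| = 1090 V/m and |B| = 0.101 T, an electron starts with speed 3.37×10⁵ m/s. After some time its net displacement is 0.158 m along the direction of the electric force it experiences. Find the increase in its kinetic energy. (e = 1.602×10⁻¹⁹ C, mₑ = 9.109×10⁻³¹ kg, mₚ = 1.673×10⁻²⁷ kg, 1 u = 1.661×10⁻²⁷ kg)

The magnetic force is always ⟂ v and does no work; only the electric force changes KE.
ΔKE = F_E · d = |q|E d = (1.602×10⁻¹⁹)(1090)(0.158) ≈ 2.76×10⁻¹⁷ J.

ΔKE ≈ 2.76×10⁻¹⁷ J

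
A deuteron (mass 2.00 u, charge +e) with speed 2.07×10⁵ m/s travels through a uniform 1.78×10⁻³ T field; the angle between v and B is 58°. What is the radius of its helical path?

v⊥ = v sinθ = 2.07×10⁵·sin58° ≈ 1.755×10⁵ m/s.
r = m v⊥/(|q|B) = (3.322×10⁻²⁷)(1.755×10⁵)/((1.602×10⁻¹⁹)(1.78×10⁻³)) ≈ 2.05 m.

r ≈ 2.05 m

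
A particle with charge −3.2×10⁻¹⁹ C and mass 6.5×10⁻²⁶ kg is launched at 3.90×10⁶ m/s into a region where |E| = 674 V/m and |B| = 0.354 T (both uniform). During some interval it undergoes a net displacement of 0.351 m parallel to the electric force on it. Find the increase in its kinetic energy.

ΔKE ≈ 7.57×10⁻¹⁷ J

The magnetic force is always ⟂ v and does no work; only the electric force changes KE.
ΔKE = F_E · d = |q|E d = (3.2×10⁻¹⁹)(674)(0.351) ≈ 7.57×10⁻¹⁷ J.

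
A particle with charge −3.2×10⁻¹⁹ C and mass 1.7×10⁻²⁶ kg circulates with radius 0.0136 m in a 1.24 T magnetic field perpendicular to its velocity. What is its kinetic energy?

v = |q|Br/m, then KE = ½mv² = (qBr)²/(2m).
v = (3.2×10⁻¹⁹)(1.24)(0.0136)/1.7×10⁻²⁶ ≈ 3.174×10⁵ m/s.
KE = ½(1.7×10⁻²⁶)(3.174×10⁵)² ≈ 8.57×10⁻¹⁶ J.

KE ≈ 8.57×10⁻¹⁶ J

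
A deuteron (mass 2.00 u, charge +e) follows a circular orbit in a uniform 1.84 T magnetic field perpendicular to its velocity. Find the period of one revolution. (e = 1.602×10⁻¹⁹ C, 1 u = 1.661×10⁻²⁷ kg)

The cyclotron period depends only on m, q, B: T = 2πm/(|q|B).
T = 2π(3.322×10⁻²⁷)/((1.602×10⁻¹⁹)(1.84)) ≈ 7.08×10⁻⁸ s.

T ≈ 7.08×10⁻⁸ s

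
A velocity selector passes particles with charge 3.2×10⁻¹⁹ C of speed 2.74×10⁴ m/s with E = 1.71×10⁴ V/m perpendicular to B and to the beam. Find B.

B = 0.624 T

Balance of forces in the selector: qE = qvB ⇒ B = E/v.
B = 1.71×10⁴/2.74×10⁴ = 0.624 T.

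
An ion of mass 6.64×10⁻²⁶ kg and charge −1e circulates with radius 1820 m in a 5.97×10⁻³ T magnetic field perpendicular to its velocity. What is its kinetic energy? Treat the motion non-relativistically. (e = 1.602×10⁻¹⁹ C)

v = |q|Br/m, then KE = ½mv² = (qBr)²/(2m).
v = (1.602×10⁻¹⁹)(5.97×10⁻³)(1820)/6.64×10⁻²⁶ ≈ 2.621×10⁷ m/s.
KE = ½(6.64×10⁻²⁶)(2.621×10⁷)² ≈ 2.28×10⁻¹¹ J.

KE ≈ 2.28×10⁻¹¹ J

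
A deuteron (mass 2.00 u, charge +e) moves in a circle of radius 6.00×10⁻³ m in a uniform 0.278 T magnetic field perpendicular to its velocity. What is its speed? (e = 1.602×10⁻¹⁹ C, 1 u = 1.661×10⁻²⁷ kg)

v ≈ 8.04×10⁴ m/s

From |q|vB = mv²/r, v = |q|Br/m.
v = (1.602×10⁻¹⁹)(0.278)(6.00×10⁻³)/3.322×10⁻²⁷ ≈ 8.04×10⁴ m/s.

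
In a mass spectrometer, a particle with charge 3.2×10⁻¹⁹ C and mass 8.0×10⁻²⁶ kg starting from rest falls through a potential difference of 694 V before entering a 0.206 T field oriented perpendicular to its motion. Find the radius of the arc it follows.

r ≈ 0.0904 m

Acceleration: |q|V = ½mv² ⇒ v = √(2|q|V/m) = √(2·3.2×10⁻¹⁹·694/8.0×10⁻²⁶) ≈ 7.451×10⁴ m/s.
In the field: r = mv/(|q|B) = (8.0×10⁻²⁶)(7.451×10⁴)/((3.2×10⁻¹⁹)(0.206)) ≈ 0.0904 m.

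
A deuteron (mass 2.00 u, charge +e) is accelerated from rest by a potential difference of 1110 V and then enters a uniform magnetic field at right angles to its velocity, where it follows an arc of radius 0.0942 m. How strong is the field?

v = √(2|q|V/m) = √(2·1.602×10⁻¹⁹·1110/3.322×10⁻²⁷) ≈ 3.272×10⁵ m/s.
B = mv/(|q|r) = (3.322×10⁻²⁷)(3.272×10⁵)/((1.602×10⁻¹⁹)(0.0942)) ≈ 0.0720 T.

B ≈ 0.0720 T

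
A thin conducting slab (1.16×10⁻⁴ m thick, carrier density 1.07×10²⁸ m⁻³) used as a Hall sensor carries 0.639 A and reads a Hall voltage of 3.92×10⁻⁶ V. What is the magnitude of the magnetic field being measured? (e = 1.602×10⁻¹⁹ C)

B ≈ 1.22 T

From V_H = IB/(n e t), B = V_H n e t / I.
B = (3.92×10⁻⁶)(1.07×10²⁸)(1.602×10⁻¹⁹)(1.16×10⁻⁴)/0.639 ≈ 1.22 T.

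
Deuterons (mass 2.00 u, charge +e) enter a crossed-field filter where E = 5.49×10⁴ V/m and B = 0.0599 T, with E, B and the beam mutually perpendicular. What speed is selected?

v = 9.17×10⁵ m/s

For undeflected motion the electric and magnetic forces balance: qE = qvB.
v = E/B = 5.49×10⁴/0.0599 = 9.17×10⁵ m/s.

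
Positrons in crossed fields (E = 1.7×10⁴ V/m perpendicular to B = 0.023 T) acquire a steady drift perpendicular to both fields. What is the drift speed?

In crossed fields the guiding centre drifts at v_d = |E×B|/B² = E/B, independent of charge and mass.
v_d = 1.7×10⁴/0.023 = 7.4×10⁵ m/s.

v_d ≈ 7.4×10⁵ m/s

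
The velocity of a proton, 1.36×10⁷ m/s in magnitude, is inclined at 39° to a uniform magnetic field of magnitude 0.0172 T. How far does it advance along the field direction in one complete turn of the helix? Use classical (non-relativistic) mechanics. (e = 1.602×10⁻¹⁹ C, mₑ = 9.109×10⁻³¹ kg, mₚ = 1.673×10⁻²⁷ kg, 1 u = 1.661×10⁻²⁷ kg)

p ≈ 40.3 m

v∥ = v cosθ = 1.36×10⁷·cos39° ≈ 1.057×10⁷ m/s.
T = 2πm/(|q|B) = 2π(1.673×10⁻²⁷)/((1.602×10⁻¹⁹)(0.0172)) ≈ 3.815×10⁻⁶ s.
pitch = v∥ T = (1.057×10⁷)(3.815×10⁻⁶) ≈ 40.3 m.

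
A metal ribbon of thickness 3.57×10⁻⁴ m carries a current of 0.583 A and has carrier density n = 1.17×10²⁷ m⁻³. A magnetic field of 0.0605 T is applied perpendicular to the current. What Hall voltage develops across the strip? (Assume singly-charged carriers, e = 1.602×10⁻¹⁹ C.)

V_H ≈ 5.27×10⁻⁷ V

V_H = IB/(n e t).
V_H = (0.583)(0.0605)/((1.17×10²⁷)(1.602×10⁻¹⁹)(3.57×10⁻⁴)) ≈ 5.27×10⁻⁷ V.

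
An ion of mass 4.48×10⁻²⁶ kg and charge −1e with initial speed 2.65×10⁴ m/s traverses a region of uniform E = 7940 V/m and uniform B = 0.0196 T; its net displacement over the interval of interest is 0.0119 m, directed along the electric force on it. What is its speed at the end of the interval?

v_f ≈ 3.71×10⁴ m/s

B does no work; ΔKE = |q|E d.
½mv_f² = ½mv₀² + |q|Ed = ½(4.48×10⁻²⁶)(2.65×10⁴)² + (1.602×10⁻¹⁹)(7940)(0.0119) ≈ 1.573×10⁻¹⁷ J + 1.514×10⁻¹⁷ J ≈ 3.087×10⁻¹⁷ J.
v_f = √(2·3.087×10⁻¹⁷/4.48×10⁻²⁶) ≈ 3.71×10⁴ m/s.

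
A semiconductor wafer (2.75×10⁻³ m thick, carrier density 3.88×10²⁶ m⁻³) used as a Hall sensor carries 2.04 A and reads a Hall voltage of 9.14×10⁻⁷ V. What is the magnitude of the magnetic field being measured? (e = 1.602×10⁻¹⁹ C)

From V_H = IB/(n e t), B = V_H n e t / I.
B = (9.14×10⁻⁷)(3.88×10²⁶)(1.602×10⁻¹⁹)(2.75×10⁻³)/2.04 ≈ 0.0766 T.

B ≈ 0.0766 T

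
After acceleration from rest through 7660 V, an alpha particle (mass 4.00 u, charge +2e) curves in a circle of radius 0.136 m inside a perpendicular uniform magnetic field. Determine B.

v = √(2|q|V/m) = √(2·3.204×10⁻¹⁹·7660/6.644×10⁻²⁷) ≈ 8.595×10⁵ m/s.
B = mv/(|q|r) = (6.644×10⁻²⁷)(8.595×10⁵)/((3.204×10⁻¹⁹)(0.136)) ≈ 0.131 T.

B ≈ 0.131 T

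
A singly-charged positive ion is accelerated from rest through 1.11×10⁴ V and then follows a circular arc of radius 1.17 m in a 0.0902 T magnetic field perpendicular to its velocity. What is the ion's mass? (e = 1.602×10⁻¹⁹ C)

Combine |q|V = ½mv² and r = mv/(|q|B): eliminate v to get m = qB²r²/(2V).
m = (1.602×10⁻¹⁹)(0.0902)²(1.17)²/(2·1.11×10⁴) ≈ 8.04×10⁻²⁶ kg.

m ≈ 8.04×10⁻²⁶ kg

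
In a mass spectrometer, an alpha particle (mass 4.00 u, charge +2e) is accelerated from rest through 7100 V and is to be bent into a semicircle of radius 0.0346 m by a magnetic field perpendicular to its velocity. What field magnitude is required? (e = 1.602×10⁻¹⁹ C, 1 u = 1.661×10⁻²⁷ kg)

B ≈ 0.496 T

v = √(2|q|V/m) = √(2·3.204×10⁻¹⁹·7100/6.644×10⁻²⁷) ≈ 8.275×10⁵ m/s.
B = mv/(|q|r) = (6.644×10⁻²⁷)(8.275×10⁵)/((3.204×10⁻¹⁹)(0.0346)) ≈ 0.496 T.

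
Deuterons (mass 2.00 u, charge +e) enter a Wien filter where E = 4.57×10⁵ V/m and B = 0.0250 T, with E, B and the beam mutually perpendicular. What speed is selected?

v = 1.83×10⁷ m/s

For undeflected motion the electric and magnetic forces balance: qE = qvB.
v = E/B = 4.57×10⁵/0.0250 = 1.83×10⁷ m/s.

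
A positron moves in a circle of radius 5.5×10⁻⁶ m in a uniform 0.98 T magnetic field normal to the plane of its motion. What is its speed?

From |q|vB = mv²/r, v = |q|Br/m.
v = (1.602×10⁻¹⁹)(0.98)(5.5×10⁻⁶)/9.109×10⁻³¹ ≈ 9.5×10⁵ m/s.

v ≈ 9.5×10⁵ m/s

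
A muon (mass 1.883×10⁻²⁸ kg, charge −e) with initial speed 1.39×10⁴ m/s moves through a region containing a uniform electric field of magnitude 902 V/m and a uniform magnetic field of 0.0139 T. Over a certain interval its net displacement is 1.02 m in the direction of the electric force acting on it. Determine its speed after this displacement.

B does no work; ΔKE = |q|E d.
½mv_f² = ½mv₀² + |q|Ed = ½(1.883×10⁻²⁸)(1.39×10⁴)² + (1.602×10⁻¹⁹)(902)(1.02) ≈ 1.819×10⁻²⁰ J + 1.474×10⁻¹⁶ J ≈ 1.474×10⁻¹⁶ J.
v_f = √(2·1.474×10⁻¹⁶/1.883×10⁻²⁸) ≈ 1.25×10⁶ m/s.

v_f ≈ 1.25×10⁶ m/s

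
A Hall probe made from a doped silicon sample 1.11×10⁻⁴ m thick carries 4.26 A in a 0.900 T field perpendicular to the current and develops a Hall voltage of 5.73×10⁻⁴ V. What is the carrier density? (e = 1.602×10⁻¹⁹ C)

n ≈ 3.76×10²⁶ m⁻³

From V_H = IB/(n e t), n = IB/(V_H e t).
n = (4.26)(0.900)/((5.73×10⁻⁴)(1.602×10⁻¹⁹)(1.11×10⁻⁴)) ≈ 3.76×10²⁶ m⁻³.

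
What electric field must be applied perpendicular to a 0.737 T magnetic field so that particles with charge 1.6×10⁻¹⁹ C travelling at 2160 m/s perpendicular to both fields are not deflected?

For straight-line motion qE = qvB, so E = vB.
E = 2160 × 0.737 = 1590 V/m.

E = 1590 V/m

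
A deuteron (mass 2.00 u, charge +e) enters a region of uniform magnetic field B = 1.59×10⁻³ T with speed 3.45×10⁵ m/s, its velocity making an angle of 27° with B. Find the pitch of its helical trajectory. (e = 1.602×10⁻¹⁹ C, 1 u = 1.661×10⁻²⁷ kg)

p ≈ 25.2 m

v∥ = v cosθ = 3.45×10⁵·cos27° ≈ 3.074×10⁵ m/s.
T = 2πm/(|q|B) = 2π(3.322×10⁻²⁷)/((1.602×10⁻¹⁹)(1.59×10⁻³)) ≈ 8.194×10⁻⁵ s.
pitch = v∥ T = (3.074×10⁵)(8.194×10⁻⁵) ≈ 25.2 m.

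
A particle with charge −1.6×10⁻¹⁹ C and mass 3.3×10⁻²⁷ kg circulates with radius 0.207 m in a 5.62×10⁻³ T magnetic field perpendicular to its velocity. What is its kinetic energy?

v = |q|Br/m, then KE = ½mv² = (qBr)²/(2m).
v = (1.6×10⁻¹⁹)(5.62×10⁻³)(0.207)/3.3×10⁻²⁷ ≈ 5.640×10⁴ m/s.
KE = ½(3.3×10⁻²⁷)(5.640×10⁴)² ≈ 5.25×10⁻¹⁸ J.

KE ≈ 5.25×10⁻¹⁸ J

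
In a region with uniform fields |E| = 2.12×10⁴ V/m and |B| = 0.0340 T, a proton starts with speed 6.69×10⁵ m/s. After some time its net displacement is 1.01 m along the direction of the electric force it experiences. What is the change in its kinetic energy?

The magnetic force is always ⟂ v and does no work; only the electric force changes KE.
ΔKE = F_E · d = |q|E d = (1.602×10⁻¹⁹)(2.12×10⁴)(1.01) ≈ 3.43×10⁻¹⁵ J.

ΔKE ≈ 3.43×10⁻¹⁵ J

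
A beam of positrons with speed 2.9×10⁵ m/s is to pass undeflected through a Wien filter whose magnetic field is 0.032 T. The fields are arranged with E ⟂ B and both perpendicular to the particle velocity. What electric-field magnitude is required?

E = 9300 V/m

For straight-line motion qE = qvB, so E = vB.
E = 2.9×10⁵ × 0.032 = 9300 V/m.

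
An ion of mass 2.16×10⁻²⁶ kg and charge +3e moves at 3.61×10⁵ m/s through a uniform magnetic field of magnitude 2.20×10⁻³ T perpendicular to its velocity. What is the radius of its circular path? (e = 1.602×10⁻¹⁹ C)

The magnetic force provides the centripetal force: |q|vB = mv²/r.
r = mv/(|q|B) = (2.16×10⁻²⁶)(3.61×10⁵)/((4.806×10⁻¹⁹)(2.20×10⁻³)) ≈ 7.37 m.

r ≈ 7.37 m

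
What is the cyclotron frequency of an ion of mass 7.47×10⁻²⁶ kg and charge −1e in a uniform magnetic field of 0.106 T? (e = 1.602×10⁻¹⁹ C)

f ≈ 3.62×10⁴ Hz

f = |q|B/(2πm).
f = (1.602×10⁻¹⁹)(0.106)/(2π·7.47×10⁻²⁶) ≈ 3.62×10⁴ Hz.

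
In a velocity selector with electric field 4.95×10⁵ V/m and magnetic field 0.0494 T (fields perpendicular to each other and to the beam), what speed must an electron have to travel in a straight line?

v = 1.00×10⁷ m/s

Straight-line motion ⇒ electric and magnetic forces cancel, so E = vB.
v = E/B = 4.95×10⁵/0.0494 = 1.00×10⁷ m/s.
The result is independent of the particle's charge and mass.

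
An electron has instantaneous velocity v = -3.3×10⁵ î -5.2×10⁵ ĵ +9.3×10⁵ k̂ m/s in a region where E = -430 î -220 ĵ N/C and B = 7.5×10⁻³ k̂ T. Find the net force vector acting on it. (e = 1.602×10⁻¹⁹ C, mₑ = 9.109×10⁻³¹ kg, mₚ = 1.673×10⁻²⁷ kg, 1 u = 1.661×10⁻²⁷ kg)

F ≈ (6.94×10⁻¹⁶, -3.61×10⁻¹⁶, 0) N

v×B = (-3900, 2480, 0) N/C.
E + v×B = (-4330, 2260, 0) N/C.
F = q(E + v×B) = (−1.602×10⁻¹⁹ C)·(-4330, 2260, 0) = (6.94×10⁻¹⁶, -3.61×10⁻¹⁶, 0) N.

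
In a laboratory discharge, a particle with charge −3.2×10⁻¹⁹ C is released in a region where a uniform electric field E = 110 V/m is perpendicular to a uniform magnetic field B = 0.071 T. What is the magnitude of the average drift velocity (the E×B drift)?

The steady drift has the magnetic force balancing the electric force, so v_d = E/B.
v_d = 110/0.071 = 1500 m/s.

v_d ≈ 1500 m/s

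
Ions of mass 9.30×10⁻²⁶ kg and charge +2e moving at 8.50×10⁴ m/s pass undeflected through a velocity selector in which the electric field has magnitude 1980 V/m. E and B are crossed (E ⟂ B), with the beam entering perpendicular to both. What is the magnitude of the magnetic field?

B = 0.0233 T

Balance of forces in the selector: qE = qvB ⇒ B = E/v.
B = 1980/8.50×10⁴ = 0.0233 T.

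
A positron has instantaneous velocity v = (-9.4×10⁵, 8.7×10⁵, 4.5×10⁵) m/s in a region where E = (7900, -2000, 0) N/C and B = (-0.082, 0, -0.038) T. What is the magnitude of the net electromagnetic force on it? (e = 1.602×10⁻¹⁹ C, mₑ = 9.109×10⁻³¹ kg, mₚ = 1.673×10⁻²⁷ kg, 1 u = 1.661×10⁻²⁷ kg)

v×B = (-3.31×10⁴, -7.26×10⁴, 7.13×10⁴) N/C.
E + v×B = (-2.52×10⁴, -7.46×10⁴, 7.13×10⁴) N/C.
F = q(E + v×B) = (1.602×10⁻¹⁹ C)·(-2.52×10⁴, -7.46×10⁴, 7.13×10⁴) = (-4.03×10⁻¹⁵, -1.20×10⁻¹⁴, 1.14×10⁻¹⁴) N.
|F| = 1.70×10⁻¹⁴ N.

|F| ≈ 1.70×10⁻¹⁴ N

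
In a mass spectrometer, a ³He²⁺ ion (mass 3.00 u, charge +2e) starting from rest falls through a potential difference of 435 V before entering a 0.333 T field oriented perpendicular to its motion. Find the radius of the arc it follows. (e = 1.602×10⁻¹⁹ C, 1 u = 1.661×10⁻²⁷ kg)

r ≈ 0.0110 m

Acceleration: |q|V = ½mv² ⇒ v = √(2|q|V/m) = √(2·3.204×10⁻¹⁹·435/4.983×10⁻²⁷) ≈ 2.365×10⁵ m/s.
In the field: r = mv/(|q|B) = (4.983×10⁻²⁷)(2.365×10⁵)/((3.204×10⁻¹⁹)(0.333)) ≈ 0.0110 m.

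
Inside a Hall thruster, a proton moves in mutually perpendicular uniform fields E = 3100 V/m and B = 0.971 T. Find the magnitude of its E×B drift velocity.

The E×B drift speed is v_d = E/B.
v_d = 3100/0.971 = 3190 m/s.

v_d ≈ 3190 m/s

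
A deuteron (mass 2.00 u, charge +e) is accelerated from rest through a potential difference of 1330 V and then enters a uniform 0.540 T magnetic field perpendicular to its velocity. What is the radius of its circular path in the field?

Acceleration: |q|V = ½mv² ⇒ v = √(2|q|V/m) = √(2·1.602×10⁻¹⁹·1330/3.322×10⁻²⁷) ≈ 3.582×10⁵ m/s.
In the field: r = mv/(|q|B) = (3.322×10⁻²⁷)(3.582×10⁵)/((1.602×10⁻¹⁹)(0.540)) ≈ 0.0138 m.

r ≈ 0.0138 m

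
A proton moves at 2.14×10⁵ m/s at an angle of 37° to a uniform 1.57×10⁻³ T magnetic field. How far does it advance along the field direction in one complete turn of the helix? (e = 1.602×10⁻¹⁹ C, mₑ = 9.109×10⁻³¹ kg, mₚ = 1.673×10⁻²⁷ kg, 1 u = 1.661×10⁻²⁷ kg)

p ≈ 7.14 m

v∥ = v cosθ = 2.14×10⁵·cos37° ≈ 1.709×10⁵ m/s.
T = 2πm/(|q|B) = 2π(1.673×10⁻²⁷)/((1.602×10⁻¹⁹)(1.57×10⁻³)) ≈ 4.179×10⁻⁵ s.
pitch = v∥ T = (1.709×10⁵)(4.179×10⁻⁵) ≈ 7.14 m.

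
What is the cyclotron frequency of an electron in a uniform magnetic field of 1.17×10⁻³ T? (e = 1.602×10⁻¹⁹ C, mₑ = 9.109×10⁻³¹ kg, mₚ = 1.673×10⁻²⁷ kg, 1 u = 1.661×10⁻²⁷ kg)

f ≈ 3.27×10⁷ Hz

f = |q|B/(2πm).
f = (1.602×10⁻¹⁹)(1.17×10⁻³)/(2π·9.109×10⁻³¹) ≈ 3.27×10⁷ Hz.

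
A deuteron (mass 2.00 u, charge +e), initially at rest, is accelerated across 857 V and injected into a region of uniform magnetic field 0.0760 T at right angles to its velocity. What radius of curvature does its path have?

r ≈ 0.0784 m

Acceleration: |q|V = ½mv² ⇒ v = √(2|q|V/m) = √(2·1.602×10⁻¹⁹·857/3.322×10⁻²⁷) ≈ 2.875×10⁵ m/s.
In the field: r = mv/(|q|B) = (3.322×10⁻²⁷)(2.875×10⁵)/((1.602×10⁻¹⁹)(0.0760)) ≈ 0.0784 m.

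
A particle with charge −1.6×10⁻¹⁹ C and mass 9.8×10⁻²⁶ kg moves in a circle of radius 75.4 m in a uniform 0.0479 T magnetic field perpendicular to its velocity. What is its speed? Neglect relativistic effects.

v ≈ 5.90×10⁶ m/s

From |q|vB = mv²/r, v = |q|Br/m.
v = (1.6×10⁻¹⁹)(0.0479)(75.4)/9.8×10⁻²⁶ ≈ 5.90×10⁶ m/s.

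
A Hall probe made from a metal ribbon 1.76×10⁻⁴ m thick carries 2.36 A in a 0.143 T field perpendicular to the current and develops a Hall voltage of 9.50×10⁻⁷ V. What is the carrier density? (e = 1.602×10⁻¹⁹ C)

n ≈ 1.26×10²⁸ m⁻³

From V_H = IB/(n e t), n = IB/(V_H e t).
n = (2.36)(0.143)/((9.50×10⁻⁷)(1.602×10⁻¹⁹)(1.76×10⁻⁴)) ≈ 1.26×10²⁸ m⁻³.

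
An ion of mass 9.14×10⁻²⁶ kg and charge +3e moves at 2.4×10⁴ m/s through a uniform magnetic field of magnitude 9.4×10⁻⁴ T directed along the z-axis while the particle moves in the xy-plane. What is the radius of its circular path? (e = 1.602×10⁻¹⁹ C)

The magnetic force provides the centripetal force: |q|vB = mv²/r.
r = mv/(|q|B) = (9.14×10⁻²⁶)(2.4×10⁴)/((4.806×10⁻¹⁹)(9.4×10⁻⁴)) ≈ 4.9 m.

r ≈ 4.9 m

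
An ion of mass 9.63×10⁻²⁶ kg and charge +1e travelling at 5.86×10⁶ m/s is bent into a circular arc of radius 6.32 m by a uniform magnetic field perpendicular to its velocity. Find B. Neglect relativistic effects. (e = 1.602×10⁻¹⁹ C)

B ≈ 0.557 T

From |q|vB = mv²/r, B = mv/(|q|r).
B = (9.63×10⁻²⁶)(5.86×10⁶)/((1.602×10⁻¹⁹)(6.32)) ≈ 0.557 T.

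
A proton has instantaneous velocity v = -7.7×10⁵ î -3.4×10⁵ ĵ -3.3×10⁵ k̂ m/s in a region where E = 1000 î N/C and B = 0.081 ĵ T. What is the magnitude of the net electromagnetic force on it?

v×B = (2.67×10⁴, 0, -6.24×10⁴) N/C.
E + v×B = (2.77×10⁴, 0, -6.24×10⁴) N/C.
F = q(E + v×B) = (1.602×10⁻¹⁹ C)·(2.77×10⁴, 0, -6.24×10⁴) = (4.44×10⁻¹⁵, 0, -9.99×10⁻¹⁵) N.
|F| = 1.09×10⁻¹⁴ N.

|F| ≈ 1.09×10⁻¹⁴ N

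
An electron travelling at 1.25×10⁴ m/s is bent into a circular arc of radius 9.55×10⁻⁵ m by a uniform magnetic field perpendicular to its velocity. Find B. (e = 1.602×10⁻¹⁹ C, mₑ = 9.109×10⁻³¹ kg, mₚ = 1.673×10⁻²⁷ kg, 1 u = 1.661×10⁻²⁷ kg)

From |q|vB = mv²/r, B = mv/(|q|r).
B = (9.109×10⁻³¹)(1.25×10⁴)/((1.602×10⁻¹⁹)(9.55×10⁻⁵)) ≈ 7.44×10⁻⁴ T.

B ≈ 7.44×10⁻⁴ T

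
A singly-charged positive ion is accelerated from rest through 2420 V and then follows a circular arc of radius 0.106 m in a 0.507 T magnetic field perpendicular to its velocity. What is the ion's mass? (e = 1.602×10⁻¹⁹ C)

Combine |q|V = ½mv² and r = mv/(|q|B): eliminate v to get m = qB²r²/(2V).
m = (1.602×10⁻¹⁹)(0.507)²(0.106)²/(2·2420) ≈ 9.56×10⁻²⁶ kg.

m ≈ 9.56×10⁻²⁶ kg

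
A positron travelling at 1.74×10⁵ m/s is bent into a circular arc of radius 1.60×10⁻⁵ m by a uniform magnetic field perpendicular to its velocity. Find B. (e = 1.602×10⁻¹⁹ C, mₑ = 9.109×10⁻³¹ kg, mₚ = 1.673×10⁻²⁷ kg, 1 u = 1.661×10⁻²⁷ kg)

From |q|vB = mv²/r, B = mv/(|q|r).
B = (9.109×10⁻³¹)(1.74×10⁵)/((1.602×10⁻¹⁹)(1.60×10⁻⁵)) ≈ 0.0618 T.

B ≈ 0.0618 T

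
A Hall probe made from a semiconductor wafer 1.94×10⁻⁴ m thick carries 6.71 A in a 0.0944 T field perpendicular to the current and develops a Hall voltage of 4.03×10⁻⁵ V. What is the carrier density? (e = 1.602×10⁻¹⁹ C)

From V_H = IB/(n e t), n = IB/(V_H e t).
n = (6.71)(0.0944)/((4.03×10⁻⁵)(1.602×10⁻¹⁹)(1.94×10⁻⁴)) ≈ 5.06×10²⁶ m⁻³.

n ≈ 5.06×10²⁶ m⁻³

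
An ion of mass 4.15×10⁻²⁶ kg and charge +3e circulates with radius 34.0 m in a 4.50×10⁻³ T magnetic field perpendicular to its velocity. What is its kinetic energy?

KE ≈ 6.51×10⁻¹⁴ J

v = |q|Br/m, then KE = ½mv² = (qBr)²/(2m).
v = (4.806×10⁻¹⁹)(4.50×10⁻³)(34.0)/4.15×10⁻²⁶ ≈ 1.772×10⁶ m/s.
KE = ½(4.15×10⁻²⁶)(1.772×10⁶)² ≈ 6.51×10⁻¹⁴ J.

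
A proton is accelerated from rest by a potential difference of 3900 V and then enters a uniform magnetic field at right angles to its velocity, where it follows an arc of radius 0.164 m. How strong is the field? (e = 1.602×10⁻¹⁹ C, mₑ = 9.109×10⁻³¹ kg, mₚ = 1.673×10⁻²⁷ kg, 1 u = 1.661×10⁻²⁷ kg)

B ≈ 0.0550 T

v = √(2|q|V/m) = √(2·1.602×10⁻¹⁹·3900/1.673×10⁻²⁷) ≈ 8.642×10⁵ m/s.
B = mv/(|q|r) = (1.673×10⁻²⁷)(8.642×10⁵)/((1.602×10⁻¹⁹)(0.164)) ≈ 0.0550 T.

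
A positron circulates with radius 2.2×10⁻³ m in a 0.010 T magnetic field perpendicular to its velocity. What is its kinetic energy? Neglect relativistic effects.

v = |q|Br/m, then KE = ½mv² = (qBr)²/(2m).
v = (1.602×10⁻¹⁹)(0.010)(2.2×10⁻³)/9.109×10⁻³¹ ≈ 3.869×10⁶ m/s.
KE = ½(9.109×10⁻³¹)(3.869×10⁶)² ≈ 6.8×10⁻¹⁸ J = 43 eV.

KE ≈ 43 eV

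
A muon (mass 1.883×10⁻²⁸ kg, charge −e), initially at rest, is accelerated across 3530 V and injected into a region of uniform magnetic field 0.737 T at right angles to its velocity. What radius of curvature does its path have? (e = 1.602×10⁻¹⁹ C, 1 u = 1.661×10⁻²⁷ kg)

r ≈ 3.91×10⁻³ m

Acceleration: |q|V = ½mv² ⇒ v = √(2|q|V/m) = √(2·1.602×10⁻¹⁹·3530/1.883×10⁻²⁸) ≈ 2.451×10⁶ m/s.
In the field: r = mv/(|q|B) = (1.883×10⁻²⁸)(2.451×10⁶)/((1.602×10⁻¹⁹)(0.737)) ≈ 3.91×10⁻³ m.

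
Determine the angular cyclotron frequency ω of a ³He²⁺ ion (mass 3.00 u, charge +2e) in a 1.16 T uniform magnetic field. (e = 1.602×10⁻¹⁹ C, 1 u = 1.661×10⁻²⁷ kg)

ω = |q|B/m.
ω = (3.204×10⁻¹⁹)(1.16)/4.983×10⁻²⁷ ≈ 7.46×10⁷ rad/s.

ω ≈ 7.46×10⁷ rad/s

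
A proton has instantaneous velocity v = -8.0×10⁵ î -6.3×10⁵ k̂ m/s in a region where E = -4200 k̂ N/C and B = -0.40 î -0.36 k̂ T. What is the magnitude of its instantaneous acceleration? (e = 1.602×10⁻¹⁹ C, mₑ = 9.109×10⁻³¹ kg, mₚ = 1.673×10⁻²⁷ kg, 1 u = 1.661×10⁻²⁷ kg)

|a| ≈ 3.47×10¹² m/s²

v×B = (0, -3.60×10⁴, 0) N/C.
E + v×B = (0, -3.60×10⁴, -4200) N/C.
F = q(E + v×B) = (1.602×10⁻¹⁹ C)·(0, -3.60×10⁴, -4200) = (0, -5.77×10⁻¹⁵, -6.73×10⁻¹⁶) N.
|a| = |F|/m = 5.806×10⁻¹⁵/1.673×10⁻²⁷ ≈ 3.47×10¹² m/s².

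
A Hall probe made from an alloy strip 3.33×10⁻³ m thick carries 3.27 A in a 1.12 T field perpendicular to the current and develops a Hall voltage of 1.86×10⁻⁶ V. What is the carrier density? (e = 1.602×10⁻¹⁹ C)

From V_H = IB/(n e t), n = IB/(V_H e t).
n = (3.27)(1.12)/((1.86×10⁻⁶)(1.602×10⁻¹⁹)(3.33×10⁻³)) ≈ 3.69×10²⁷ m⁻³.

n ≈ 3.69×10²⁷ m⁻³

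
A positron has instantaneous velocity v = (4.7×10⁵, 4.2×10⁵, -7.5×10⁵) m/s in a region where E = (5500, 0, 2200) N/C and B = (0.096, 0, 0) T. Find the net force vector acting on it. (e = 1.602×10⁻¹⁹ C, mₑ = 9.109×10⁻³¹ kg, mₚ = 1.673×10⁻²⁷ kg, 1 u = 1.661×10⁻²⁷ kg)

v×B = (0, -7.20×10⁴, -4.03×10⁴) N/C.
E + v×B = (5500, -7.20×10⁴, -3.81×10⁴) N/C.
F = q(E + v×B) = (1.602×10⁻¹⁹ C)·(5500, -7.20×10⁴, -3.81×10⁴) = (8.81×10⁻¹⁶, -1.15×10⁻¹⁴, -6.11×10⁻¹⁵) N.

F ≈ (8.81×10⁻¹⁶, -1.15×10⁻¹⁴, -6.11×10⁻¹⁵) N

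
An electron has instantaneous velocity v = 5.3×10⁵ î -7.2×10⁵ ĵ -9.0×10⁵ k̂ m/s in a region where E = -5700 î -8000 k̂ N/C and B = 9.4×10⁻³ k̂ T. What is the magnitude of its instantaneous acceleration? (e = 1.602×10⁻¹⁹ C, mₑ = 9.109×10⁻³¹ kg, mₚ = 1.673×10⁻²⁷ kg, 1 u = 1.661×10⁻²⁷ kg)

|a| ≈ 2.75×10¹⁵ m/s²

v×B = (-6770, -4980, 0) N/C.
E + v×B = (-1.25×10⁴, -4980, -8000) N/C.
F = q(E + v×B) = (−1.602×10⁻¹⁹ C)·(-1.25×10⁴, -4980, -8000) = (2.00×10⁻¹⁵, 7.98×10⁻¹⁶, 1.28×10⁻¹⁵) N.
|a| = |F|/m = 2.504×10⁻¹⁵/9.109×10⁻³¹ ≈ 2.75×10¹⁵ m/s².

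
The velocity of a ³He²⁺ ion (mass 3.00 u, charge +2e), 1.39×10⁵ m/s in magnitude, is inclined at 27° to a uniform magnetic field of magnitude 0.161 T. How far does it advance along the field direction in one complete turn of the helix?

p ≈ 0.0752 m

v∥ = v cosθ = 1.39×10⁵·cos27° ≈ 1.238×10⁵ m/s.
T = 2πm/(|q|B) = 2π(4.983×10⁻²⁷)/((3.204×10⁻¹⁹)(0.161)) ≈ 6.069×10⁻⁷ s.
pitch = v∥ T = (1.238×10⁵)(6.069×10⁻⁷) ≈ 0.0752 m.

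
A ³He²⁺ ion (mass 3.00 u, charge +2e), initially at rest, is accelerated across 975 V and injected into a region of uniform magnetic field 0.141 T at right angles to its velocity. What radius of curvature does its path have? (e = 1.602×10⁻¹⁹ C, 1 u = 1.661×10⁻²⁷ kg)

r ≈ 0.0391 m

Acceleration: |q|V = ½mv² ⇒ v = √(2|q|V/m) = √(2·3.204×10⁻¹⁹·975/4.983×10⁻²⁷) ≈ 3.541×10⁵ m/s.
In the field: r = mv/(|q|B) = (4.983×10⁻²⁷)(3.541×10⁵)/((3.204×10⁻¹⁹)(0.141)) ≈ 0.0391 m.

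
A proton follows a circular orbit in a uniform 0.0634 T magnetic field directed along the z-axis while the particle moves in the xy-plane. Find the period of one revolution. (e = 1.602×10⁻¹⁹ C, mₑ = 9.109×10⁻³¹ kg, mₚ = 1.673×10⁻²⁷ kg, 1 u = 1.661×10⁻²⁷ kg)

The cyclotron period depends only on m, q, B: T = 2πm/(|q|B).
T = 2π(1.673×10⁻²⁷)/((1.602×10⁻¹⁹)(0.0634)) ≈ 1.03×10⁻⁶ s.

T ≈ 1.03×10⁻⁶ s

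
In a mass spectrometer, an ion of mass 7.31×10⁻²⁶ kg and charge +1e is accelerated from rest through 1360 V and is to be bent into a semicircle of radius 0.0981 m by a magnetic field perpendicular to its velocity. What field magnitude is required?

v = √(2|q|V/m) = √(2·1.602×10⁻¹⁹·1360/7.31×10⁻²⁶) ≈ 7.721×10⁴ m/s.
B = mv/(|q|r) = (7.31×10⁻²⁶)(7.721×10⁴)/((1.602×10⁻¹⁹)(0.0981)) ≈ 0.359 T.

B ≈ 0.359 T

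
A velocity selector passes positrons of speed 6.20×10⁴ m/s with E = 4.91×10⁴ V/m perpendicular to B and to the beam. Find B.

B = 0.792 T

Balance of forces in the selector: qE = qvB ⇒ B = E/v.
B = 4.91×10⁴/6.20×10⁴ = 0.792 T.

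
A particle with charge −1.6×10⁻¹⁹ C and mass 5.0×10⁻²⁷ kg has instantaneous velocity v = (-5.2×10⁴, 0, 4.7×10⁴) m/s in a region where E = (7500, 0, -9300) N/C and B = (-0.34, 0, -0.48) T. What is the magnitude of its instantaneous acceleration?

v×B = (0, -4.09×10⁴, 0) N/C.
E + v×B = (7500, -4.09×10⁴, -9300) N/C.
F = q(E + v×B) = (−1.6×10⁻¹⁹ C)·(7500, -4.09×10⁴, -9300) = (-1.20×10⁻¹⁵, 6.55×10⁻¹⁵, 1.49×10⁻¹⁵) N.
|a| = |F|/m = 6.824×10⁻¹⁵/5.0×10⁻²⁷ ≈ 1.36×10¹² m/s².

|a| ≈ 1.36×10¹² m/s²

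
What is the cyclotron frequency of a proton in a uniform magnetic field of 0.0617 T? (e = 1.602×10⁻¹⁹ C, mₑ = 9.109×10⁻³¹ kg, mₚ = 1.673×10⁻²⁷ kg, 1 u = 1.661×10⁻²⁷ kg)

f ≈ 9.40×10⁵ Hz

f = |q|B/(2πm).
f = (1.602×10⁻¹⁹)(0.0617)/(2π·1.673×10⁻²⁷) ≈ 9.40×10⁵ Hz.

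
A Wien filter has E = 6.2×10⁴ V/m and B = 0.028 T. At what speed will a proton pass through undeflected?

v = 2.2×10⁶ m/s

For undeflected motion the electric and magnetic forces balance: qE = qvB.
v = E/B = 6.2×10⁴/0.028 = 2.2×10⁶ m/s.
The result is independent of the particle's charge and mass.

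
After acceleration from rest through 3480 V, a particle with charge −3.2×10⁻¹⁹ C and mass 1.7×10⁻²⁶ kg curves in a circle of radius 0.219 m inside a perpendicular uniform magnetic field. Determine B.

v = √(2|q|V/m) = √(2·3.2×10⁻¹⁹·3480/1.7×10⁻²⁶) ≈ 3.620×10⁵ m/s.
B = mv/(|q|r) = (1.7×10⁻²⁶)(3.620×10⁵)/((3.2×10⁻¹⁹)(0.219)) ≈ 0.0878 T.

B ≈ 0.0878 T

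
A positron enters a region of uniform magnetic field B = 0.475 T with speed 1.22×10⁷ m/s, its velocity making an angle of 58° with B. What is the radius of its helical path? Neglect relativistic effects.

r ≈ 1.24×10⁻⁴ m

v⊥ = v sinθ = 1.22×10⁷·sin58° ≈ 1.035×10⁷ m/s.
r = m v⊥/(|q|B) = (9.109×10⁻³¹)(1.035×10⁷)/((1.602×10⁻¹⁹)(0.475)) ≈ 1.24×10⁻⁴ m.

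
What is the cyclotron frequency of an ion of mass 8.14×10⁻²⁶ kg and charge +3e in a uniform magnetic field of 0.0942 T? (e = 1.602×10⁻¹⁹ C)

f = |q|B/(2πm).
f = (4.806×10⁻¹⁹)(0.0942)/(2π·8.14×10⁻²⁶) ≈ 8.85×10⁴ Hz.

f ≈ 8.85×10⁴ Hz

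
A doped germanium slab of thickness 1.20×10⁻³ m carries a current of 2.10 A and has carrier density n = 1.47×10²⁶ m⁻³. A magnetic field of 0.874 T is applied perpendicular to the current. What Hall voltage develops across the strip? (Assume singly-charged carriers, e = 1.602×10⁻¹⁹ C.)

V_H ≈ 6.49×10⁻⁵ V

V_H = IB/(n e t).
V_H = (2.10)(0.874)/((1.47×10²⁶)(1.602×10⁻¹⁹)(1.20×10⁻³)) ≈ 6.49×10⁻⁵ V.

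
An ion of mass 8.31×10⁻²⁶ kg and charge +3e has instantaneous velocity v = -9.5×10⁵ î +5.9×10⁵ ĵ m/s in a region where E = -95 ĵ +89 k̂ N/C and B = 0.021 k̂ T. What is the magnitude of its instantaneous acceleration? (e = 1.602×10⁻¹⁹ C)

|a| ≈ 1.35×10¹¹ m/s²

v×B = (1.24×10⁴, 2.00×10⁴, 0) N/C.
E + v×B = (1.24×10⁴, 1.99×10⁴, 89.0) N/C.
F = q(E + v×B) = (4.806×10⁻¹⁹ C)·(1.24×10⁴, 1.99×10⁴, 89.0) = (5.95×10⁻¹⁵, 9.54×10⁻¹⁵, 4.28×10⁻¹⁷) N.
|a| = |F|/m = 1.125×10⁻¹⁴/8.31×10⁻²⁶ ≈ 1.35×10¹¹ m/s².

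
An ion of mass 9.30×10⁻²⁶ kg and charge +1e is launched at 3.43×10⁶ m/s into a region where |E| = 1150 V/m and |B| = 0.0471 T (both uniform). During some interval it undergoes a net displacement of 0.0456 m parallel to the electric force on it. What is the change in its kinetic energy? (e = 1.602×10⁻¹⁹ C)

ΔKE ≈ 8.40×10⁻¹⁸ J

The magnetic force is always ⟂ v and does no work; only the electric force changes KE.
ΔKE = F_E · d = |q|E d = (1.602×10⁻¹⁹)(1150)(0.0456) ≈ 8.40×10⁻¹⁸ J.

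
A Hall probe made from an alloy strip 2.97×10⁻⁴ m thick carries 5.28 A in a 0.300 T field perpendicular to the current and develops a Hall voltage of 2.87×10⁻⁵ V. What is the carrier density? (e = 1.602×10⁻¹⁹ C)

n ≈ 1.16×10²⁷ m⁻³

From V_H = IB/(n e t), n = IB/(V_H e t).
n = (5.28)(0.300)/((2.87×10⁻⁵)(1.602×10⁻¹⁹)(2.97×10⁻⁴)) ≈ 1.16×10²⁷ m⁻³.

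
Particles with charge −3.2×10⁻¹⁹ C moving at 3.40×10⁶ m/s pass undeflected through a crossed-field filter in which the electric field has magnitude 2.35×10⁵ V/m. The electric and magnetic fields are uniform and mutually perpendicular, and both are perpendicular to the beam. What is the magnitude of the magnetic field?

B = 0.0691 T

Balance of forces in the selector: qE = qvB ⇒ B = E/v.
B = 2.35×10⁵/3.40×10⁶ = 0.0691 T.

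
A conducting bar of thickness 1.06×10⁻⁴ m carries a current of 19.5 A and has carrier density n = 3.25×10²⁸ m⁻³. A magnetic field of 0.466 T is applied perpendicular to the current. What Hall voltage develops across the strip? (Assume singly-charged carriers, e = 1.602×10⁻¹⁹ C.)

V_H ≈ 1.65×10⁻⁵ V

V_H = IB/(n e t).
V_H = (19.5)(0.466)/((3.25×10²⁸)(1.602×10⁻¹⁹)(1.06×10⁻⁴)) ≈ 1.65×10⁻⁵ V.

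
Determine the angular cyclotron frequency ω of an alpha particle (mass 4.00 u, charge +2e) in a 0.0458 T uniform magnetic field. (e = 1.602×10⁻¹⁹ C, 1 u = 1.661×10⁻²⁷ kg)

ω = |q|B/m.
ω = (3.204×10⁻¹⁹)(0.0458)/6.644×10⁻²⁷ ≈ 2.21×10⁶ rad/s.

ω ≈ 2.21×10⁶ rad/s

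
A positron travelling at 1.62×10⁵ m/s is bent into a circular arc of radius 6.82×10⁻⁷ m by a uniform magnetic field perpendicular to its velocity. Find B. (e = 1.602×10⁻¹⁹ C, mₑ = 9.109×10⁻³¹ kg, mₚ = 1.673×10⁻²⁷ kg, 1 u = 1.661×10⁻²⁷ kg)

B ≈ 1.35 T

From |q|vB = mv²/r, B = mv/(|q|r).
B = (9.109×10⁻³¹)(1.62×10⁵)/((1.602×10⁻¹⁹)(6.82×10⁻⁷)) ≈ 1.35 T.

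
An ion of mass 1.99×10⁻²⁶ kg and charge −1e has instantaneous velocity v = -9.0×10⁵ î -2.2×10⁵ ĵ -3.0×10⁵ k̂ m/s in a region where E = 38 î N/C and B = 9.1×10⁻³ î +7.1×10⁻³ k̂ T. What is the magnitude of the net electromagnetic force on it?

|F| ≈ 7.12×10⁻¹⁶ N

v×B = (-1560, 3660, 2000) N/C.
E + v×B = (-1520, 3660, 2000) N/C.
F = q(E + v×B) = (−1.602×10⁻¹⁹ C)·(-1520, 3660, 2000) = (2.44×10⁻¹⁶, -5.86×10⁻¹⁶, -3.21×10⁻¹⁶) N.
|F| = 7.12×10⁻¹⁶ N.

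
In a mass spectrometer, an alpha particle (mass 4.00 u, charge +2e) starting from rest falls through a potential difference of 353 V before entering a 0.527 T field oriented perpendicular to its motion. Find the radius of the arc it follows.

Acceleration: |q|V = ½mv² ⇒ v = √(2|q|V/m) = √(2·3.204×10⁻¹⁹·353/6.644×10⁻²⁷) ≈ 1.845×10⁵ m/s.
In the field: r = mv/(|q|B) = (6.644×10⁻²⁷)(1.845×10⁵)/((3.204×10⁻¹⁹)(0.527)) ≈ 7.26×10⁻³ m.

r ≈ 7.26×10⁻³ m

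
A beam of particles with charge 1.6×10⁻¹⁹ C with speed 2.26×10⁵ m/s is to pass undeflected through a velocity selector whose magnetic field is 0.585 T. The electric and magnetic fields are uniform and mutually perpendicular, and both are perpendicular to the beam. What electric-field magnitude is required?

For straight-line motion qE = qvB, so E = vB.
E = 2.26×10⁵ × 0.585 = 1.32×10⁵ V/m.

E = 1.32×10⁵ V/m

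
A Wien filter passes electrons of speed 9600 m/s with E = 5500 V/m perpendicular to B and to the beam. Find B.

B = 0.57 T

Balance of forces in the selector: qE = qvB ⇒ B = E/v.
B = 5500/9600 = 0.57 T.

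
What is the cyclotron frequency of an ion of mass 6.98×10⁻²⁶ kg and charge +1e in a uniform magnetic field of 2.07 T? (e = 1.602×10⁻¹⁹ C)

f = |q|B/(2πm).
f = (1.602×10⁻¹⁹)(2.07)/(2π·6.98×10⁻²⁶) ≈ 7.56×10⁵ Hz.

f ≈ 7.56×10⁵ Hz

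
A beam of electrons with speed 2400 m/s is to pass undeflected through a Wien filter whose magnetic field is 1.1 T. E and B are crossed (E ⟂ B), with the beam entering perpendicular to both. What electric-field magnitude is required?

For straight-line motion qE = qvB, so E = vB.
E = 2400 × 1.1 = 2600 V/m.

E = 2600 V/m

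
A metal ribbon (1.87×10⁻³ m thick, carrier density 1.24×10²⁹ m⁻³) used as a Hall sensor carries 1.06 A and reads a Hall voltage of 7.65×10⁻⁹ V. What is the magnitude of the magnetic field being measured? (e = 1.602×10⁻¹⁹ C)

From V_H = IB/(n e t), B = V_H n e t / I.
B = (7.65×10⁻⁹)(1.24×10²⁹)(1.602×10⁻¹⁹)(1.87×10⁻³)/1.06 ≈ 0.268 T.

B ≈ 0.268 T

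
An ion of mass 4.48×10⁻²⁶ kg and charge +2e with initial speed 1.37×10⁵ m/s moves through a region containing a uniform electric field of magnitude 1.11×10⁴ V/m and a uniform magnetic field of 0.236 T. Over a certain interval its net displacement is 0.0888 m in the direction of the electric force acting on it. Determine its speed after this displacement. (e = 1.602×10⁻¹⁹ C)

B does no work; ΔKE = |q|E d.
½mv_f² = ½mv₀² + |q|Ed = ½(4.48×10⁻²⁶)(1.37×10⁵)² + (3.204×10⁻¹⁹)(1.11×10⁴)(0.0888) ≈ 4.204×10⁻¹⁶ J + 3.158×10⁻¹⁶ J ≈ 7.362×10⁻¹⁶ J.
v_f = √(2·7.362×10⁻¹⁶/4.48×10⁻²⁶) ≈ 1.81×10⁵ m/s.

v_f ≈ 1.81×10⁵ m/s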